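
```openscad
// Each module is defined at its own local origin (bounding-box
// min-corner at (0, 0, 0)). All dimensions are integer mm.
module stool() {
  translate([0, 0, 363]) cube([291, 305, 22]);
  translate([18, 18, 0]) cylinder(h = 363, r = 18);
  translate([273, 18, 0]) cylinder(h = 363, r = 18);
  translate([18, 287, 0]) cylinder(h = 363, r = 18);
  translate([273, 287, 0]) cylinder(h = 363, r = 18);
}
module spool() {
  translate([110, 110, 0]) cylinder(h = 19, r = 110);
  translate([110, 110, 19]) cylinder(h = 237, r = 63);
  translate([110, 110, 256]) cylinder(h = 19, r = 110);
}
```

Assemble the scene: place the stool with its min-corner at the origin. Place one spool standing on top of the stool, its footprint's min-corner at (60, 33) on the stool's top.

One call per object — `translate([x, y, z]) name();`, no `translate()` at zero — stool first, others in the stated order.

stool();
translate([60, 33, 385]) spool();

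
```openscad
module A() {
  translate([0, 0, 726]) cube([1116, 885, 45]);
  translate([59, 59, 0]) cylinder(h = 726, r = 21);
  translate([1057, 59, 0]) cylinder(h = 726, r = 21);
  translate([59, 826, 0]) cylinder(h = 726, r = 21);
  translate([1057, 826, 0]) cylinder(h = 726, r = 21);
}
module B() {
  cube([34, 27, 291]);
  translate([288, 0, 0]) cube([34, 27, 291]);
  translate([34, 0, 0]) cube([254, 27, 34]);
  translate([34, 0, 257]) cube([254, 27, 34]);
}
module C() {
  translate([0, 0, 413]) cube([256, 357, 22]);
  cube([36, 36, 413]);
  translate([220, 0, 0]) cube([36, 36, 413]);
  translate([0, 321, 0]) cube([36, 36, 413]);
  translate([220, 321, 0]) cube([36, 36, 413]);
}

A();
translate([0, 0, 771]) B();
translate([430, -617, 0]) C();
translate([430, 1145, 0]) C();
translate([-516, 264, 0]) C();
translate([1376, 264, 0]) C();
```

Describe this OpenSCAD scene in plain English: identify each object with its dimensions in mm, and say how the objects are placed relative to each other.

A is a table with a 1116×885 mm rectangular top, 45 mm thick, top surface at z = 771 mm, supported by four round legs of 42 mm diameter, each leg's bounding box inset 38 mm from the nearest pair of top edges, running from the floor.

B is a rectangular picture frame lying in the x–z plane (depth along y). The opening is 254 mm wide (x) by 223 mm tall (z), surrounded by a border 34 mm wide on all four sides. The frame is 27 mm deep and is made of two full-height vertical stiles with two horizontal rails fitted between them.

C is a simple wooden stool: a rectangular seat 256 mm (x) by 357 mm (y), 22 mm thick, top face at z = 435 mm, on four square legs, each 36×36 mm in cross-section. The legs rest on z = 0, each flush with a corner of the seat.

The picture frame is on top of the table. Four stools sit around the table at the −y, +y, −x, +x sides.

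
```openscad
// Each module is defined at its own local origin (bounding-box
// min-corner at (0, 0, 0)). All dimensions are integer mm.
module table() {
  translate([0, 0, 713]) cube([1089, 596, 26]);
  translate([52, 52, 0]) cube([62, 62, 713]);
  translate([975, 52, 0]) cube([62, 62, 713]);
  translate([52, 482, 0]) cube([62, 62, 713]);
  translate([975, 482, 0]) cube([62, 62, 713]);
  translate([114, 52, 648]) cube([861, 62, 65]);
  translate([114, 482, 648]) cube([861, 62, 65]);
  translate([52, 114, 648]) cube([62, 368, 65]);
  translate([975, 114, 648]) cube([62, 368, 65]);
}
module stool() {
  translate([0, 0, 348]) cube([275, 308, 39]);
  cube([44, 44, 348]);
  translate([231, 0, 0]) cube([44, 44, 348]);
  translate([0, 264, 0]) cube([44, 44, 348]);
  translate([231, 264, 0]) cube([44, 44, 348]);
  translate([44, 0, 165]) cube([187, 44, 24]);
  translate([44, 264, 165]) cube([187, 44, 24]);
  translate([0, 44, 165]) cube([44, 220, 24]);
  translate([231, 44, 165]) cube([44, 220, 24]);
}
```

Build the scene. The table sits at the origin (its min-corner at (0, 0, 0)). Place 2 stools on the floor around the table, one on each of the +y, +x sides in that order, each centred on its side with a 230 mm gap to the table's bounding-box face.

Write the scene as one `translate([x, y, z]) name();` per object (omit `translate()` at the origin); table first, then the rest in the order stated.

table();
translate([407, 826, 0]) stool();
translate([1319, 144, 0]) stool();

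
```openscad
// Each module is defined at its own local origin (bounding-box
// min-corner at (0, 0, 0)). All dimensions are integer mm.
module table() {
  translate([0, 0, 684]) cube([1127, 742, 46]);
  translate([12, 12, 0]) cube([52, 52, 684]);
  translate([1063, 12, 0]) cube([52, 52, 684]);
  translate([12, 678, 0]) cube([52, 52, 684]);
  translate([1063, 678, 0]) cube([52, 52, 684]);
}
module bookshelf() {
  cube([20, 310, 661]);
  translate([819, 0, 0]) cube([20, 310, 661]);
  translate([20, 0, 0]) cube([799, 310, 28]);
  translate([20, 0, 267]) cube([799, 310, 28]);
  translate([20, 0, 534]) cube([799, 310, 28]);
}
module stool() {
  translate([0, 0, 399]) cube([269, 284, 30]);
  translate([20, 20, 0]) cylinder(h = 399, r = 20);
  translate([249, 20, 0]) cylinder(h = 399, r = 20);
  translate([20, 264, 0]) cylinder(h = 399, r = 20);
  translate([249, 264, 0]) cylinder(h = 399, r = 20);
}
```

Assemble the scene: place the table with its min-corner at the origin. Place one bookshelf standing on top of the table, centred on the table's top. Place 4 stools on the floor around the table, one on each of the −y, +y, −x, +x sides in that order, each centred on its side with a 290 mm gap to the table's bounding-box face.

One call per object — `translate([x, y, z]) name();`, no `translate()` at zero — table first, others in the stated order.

table();
translate([144, 216, 730]) bookshelf();
translate([429, -574, 0]) stool();
translate([429, 1032, 0]) stool();
translate([-559, 229, 0]) stool();
translate([1417, 229, 0]) stool();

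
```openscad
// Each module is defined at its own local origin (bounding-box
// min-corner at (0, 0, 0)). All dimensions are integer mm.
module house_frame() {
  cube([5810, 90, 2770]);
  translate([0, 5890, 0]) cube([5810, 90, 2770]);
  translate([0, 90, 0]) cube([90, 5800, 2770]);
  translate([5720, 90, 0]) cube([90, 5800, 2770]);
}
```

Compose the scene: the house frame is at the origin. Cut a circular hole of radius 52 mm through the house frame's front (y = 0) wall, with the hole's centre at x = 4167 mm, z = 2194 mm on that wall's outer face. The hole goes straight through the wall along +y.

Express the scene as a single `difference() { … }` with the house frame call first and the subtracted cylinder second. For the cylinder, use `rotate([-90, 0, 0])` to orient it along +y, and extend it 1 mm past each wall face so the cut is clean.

difference() {
  house_frame();
  translate([4167, -1, 2194]) rotate([-90, 0, 0]) cylinder(h = 92, r = 52);
}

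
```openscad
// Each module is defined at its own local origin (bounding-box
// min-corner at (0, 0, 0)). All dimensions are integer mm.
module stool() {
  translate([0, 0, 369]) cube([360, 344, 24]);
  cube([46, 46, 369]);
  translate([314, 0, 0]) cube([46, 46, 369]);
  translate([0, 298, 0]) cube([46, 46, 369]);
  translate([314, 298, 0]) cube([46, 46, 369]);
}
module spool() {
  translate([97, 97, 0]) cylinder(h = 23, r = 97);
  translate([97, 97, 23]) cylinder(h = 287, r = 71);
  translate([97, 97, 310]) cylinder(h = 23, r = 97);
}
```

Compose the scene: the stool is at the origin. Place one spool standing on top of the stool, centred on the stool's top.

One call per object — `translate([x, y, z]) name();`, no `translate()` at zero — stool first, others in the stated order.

stool();
translate([83, 75, 393]) spool();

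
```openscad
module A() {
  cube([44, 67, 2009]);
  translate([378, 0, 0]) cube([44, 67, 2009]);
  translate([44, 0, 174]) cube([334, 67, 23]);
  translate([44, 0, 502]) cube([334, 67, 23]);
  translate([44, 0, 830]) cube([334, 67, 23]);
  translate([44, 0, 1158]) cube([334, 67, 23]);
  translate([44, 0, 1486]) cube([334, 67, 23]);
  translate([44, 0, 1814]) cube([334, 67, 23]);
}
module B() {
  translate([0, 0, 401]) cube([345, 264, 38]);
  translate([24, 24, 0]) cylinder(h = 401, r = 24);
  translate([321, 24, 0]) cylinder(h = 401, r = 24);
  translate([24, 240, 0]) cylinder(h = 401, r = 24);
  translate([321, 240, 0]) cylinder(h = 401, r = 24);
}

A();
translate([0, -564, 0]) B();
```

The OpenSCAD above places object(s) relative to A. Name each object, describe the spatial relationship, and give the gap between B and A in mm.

A is a ladder. B is a stool. The stool is on the floor beside the ladder on its −y side. The gap between the stool and the ladder is 300 mm.

The stool's nearest face is 300 mm from the ladder's −y face.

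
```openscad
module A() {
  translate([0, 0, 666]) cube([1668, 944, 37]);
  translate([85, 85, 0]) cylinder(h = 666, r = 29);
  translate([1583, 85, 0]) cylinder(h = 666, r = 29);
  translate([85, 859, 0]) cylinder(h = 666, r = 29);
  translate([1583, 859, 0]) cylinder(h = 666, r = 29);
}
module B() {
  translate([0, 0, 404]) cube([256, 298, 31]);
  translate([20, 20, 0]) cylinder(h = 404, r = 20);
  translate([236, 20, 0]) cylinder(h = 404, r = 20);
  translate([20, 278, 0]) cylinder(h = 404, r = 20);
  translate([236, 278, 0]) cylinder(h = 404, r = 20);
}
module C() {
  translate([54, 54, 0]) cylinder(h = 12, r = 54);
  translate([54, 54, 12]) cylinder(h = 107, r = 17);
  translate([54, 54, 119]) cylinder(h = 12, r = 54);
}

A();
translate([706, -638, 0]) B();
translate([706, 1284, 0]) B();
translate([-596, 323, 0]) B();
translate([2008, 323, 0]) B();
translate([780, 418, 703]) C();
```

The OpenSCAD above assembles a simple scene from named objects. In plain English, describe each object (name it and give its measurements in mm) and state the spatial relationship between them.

A is a table: top 1668 mm (x) × 944 mm (y), 37 mm thick, upper face at z = 703 mm, on four round legs of 58 mm diameter, each leg's bounding box inset 56 mm from the nearest pair of top edges, running from z = 0 to the bottom of the top.

B is a four-legged stool. The seat is 256×298 mm, 31 mm thick, top at z = 435 mm. It stands on four round legs, each 40 mm in diameter, from z = 0 to the seat underside, each leg's axis is inset half a diameter from the nearest pair of seat edges (so the leg's bounding box is flush with the corner).

C is a spool: two coaxial disc flanges of radius 54 mm and thickness 12 mm, joined by a core cylinder of radius 17 mm and height 107 mm. The lower flange rests on z = 0 and the three cylinders share a vertical axis.

Four stools sit around the table at the −y, +y, −x, +x sides. The spool is on top of the table, centred.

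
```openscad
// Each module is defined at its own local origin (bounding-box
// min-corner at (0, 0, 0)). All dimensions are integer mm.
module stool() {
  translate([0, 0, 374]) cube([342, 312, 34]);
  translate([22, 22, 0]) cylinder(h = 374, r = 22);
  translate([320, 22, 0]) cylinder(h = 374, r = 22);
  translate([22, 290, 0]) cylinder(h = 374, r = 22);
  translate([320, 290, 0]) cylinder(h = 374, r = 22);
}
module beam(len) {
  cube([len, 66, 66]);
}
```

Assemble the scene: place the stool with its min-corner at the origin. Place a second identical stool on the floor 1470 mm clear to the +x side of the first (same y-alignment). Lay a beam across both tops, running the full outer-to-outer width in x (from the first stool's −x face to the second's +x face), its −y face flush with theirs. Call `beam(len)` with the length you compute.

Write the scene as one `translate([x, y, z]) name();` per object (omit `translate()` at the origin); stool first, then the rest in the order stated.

stool();
translate([1812, 0, 0]) stool();
translate([0, 0, 408]) beam(2154);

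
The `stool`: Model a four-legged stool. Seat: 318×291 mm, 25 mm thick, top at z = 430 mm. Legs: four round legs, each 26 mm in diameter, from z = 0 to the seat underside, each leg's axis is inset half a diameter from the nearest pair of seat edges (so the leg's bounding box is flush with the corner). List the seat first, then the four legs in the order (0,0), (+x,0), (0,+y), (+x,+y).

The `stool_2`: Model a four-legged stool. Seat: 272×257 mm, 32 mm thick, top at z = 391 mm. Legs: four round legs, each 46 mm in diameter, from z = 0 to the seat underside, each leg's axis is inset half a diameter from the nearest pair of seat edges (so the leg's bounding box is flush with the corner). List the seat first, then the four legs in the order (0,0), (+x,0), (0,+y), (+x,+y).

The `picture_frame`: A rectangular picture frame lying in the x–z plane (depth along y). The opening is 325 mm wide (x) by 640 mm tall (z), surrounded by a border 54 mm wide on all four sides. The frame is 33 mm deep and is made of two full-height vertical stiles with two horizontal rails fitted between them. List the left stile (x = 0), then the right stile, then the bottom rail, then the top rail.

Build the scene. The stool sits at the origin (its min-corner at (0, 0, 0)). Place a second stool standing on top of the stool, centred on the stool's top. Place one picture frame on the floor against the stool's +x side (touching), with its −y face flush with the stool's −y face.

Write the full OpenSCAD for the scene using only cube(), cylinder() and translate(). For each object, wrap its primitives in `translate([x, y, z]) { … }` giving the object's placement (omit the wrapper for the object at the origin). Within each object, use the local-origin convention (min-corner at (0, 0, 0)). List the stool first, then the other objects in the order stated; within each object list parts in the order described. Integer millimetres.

translate([0, 0, 405]) cube([318, 291, 25]);
translate([13, 13, 0]) cylinder(h = 405, r = 13);
translate([305, 13, 0]) cylinder(h = 405, r = 13);
translate([13, 278, 0]) cylinder(h = 405, r = 13);
translate([305, 278, 0]) cylinder(h = 405, r = 13);
translate([23, 17, 430]) {
  translate([0, 0, 359]) cube([272, 257, 32]);
  translate([23, 23, 0]) cylinder(h = 359, r = 23);
  translate([249, 23, 0]) cylinder(h = 359, r = 23);
  translate([23, 234, 0]) cylinder(h = 359, r = 23);
  translate([249, 234, 0]) cylinder(h = 359, r = 23);
}
translate([318, 0, 0]) {
  cube([54, 33, 748]);
  translate([379, 0, 0]) cube([54, 33, 748]);
  translate([54, 0, 0]) cube([325, 33, 54]);
  translate([54, 0, 694]) cube([325, 33, 54]);
}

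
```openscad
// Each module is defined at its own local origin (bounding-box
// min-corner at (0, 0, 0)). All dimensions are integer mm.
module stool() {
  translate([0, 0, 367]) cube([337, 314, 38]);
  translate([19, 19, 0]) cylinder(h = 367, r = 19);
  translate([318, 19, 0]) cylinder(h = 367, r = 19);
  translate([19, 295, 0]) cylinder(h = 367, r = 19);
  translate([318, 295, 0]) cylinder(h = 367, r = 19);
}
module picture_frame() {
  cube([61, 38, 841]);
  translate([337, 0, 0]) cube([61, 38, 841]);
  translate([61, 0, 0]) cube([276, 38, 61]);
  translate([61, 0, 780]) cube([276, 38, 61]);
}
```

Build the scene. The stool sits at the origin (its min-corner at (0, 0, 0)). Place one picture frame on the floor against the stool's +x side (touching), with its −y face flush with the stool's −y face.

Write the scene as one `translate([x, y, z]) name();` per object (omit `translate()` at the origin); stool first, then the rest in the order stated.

stool();
translate([337, 0, 0]) picture_frame();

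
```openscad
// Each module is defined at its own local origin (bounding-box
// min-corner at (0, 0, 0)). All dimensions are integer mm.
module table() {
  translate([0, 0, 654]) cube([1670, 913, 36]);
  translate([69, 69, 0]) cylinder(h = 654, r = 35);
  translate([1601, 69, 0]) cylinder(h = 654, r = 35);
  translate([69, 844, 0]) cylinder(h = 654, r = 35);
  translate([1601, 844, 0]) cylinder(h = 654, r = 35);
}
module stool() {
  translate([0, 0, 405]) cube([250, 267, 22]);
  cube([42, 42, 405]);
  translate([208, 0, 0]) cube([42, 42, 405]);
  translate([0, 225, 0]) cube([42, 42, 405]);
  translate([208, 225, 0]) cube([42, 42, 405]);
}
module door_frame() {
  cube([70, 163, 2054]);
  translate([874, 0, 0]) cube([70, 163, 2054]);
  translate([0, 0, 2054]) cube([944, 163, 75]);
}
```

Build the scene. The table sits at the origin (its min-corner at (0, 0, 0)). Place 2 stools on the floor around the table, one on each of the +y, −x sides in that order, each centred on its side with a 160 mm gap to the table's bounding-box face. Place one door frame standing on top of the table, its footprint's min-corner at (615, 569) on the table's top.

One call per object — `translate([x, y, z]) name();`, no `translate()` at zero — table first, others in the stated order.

table();
translate([710, 1073, 0]) stool();
translate([-410, 323, 0]) stool();
translate([615, 569, 690]) door_frame();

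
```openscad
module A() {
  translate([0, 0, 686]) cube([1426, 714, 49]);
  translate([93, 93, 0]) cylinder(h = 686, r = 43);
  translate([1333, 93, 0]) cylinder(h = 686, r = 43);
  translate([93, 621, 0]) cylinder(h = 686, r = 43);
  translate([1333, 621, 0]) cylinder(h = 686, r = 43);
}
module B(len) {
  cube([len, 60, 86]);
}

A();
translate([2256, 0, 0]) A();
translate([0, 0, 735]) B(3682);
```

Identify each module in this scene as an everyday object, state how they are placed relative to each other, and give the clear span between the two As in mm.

A is a table. B is a beam. A beam spans the tops of two tables. The clear span between the two tables is 830 mm.

Second table starts at x = 2256; first ends at x = 1426; clear span = 2256 − 1426 = 830 mm.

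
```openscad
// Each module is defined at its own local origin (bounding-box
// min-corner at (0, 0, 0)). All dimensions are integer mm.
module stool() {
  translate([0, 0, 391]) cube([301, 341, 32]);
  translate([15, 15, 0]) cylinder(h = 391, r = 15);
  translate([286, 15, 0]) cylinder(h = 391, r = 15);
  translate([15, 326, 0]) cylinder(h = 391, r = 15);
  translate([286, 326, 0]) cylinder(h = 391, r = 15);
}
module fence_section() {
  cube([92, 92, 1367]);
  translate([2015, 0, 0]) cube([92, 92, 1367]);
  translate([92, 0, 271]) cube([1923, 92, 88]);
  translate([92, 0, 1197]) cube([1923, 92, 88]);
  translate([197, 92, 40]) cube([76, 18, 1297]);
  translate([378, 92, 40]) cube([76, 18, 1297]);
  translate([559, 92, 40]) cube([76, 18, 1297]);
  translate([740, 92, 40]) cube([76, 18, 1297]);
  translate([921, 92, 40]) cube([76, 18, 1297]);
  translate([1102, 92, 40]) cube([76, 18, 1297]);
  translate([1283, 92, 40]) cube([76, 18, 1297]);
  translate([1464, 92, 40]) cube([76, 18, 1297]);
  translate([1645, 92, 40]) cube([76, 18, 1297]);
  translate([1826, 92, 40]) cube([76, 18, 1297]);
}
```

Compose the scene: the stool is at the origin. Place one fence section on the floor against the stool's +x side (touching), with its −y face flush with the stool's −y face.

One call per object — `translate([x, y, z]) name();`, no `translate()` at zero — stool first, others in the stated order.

stool();
translate([301, 0, 0]) fence_section();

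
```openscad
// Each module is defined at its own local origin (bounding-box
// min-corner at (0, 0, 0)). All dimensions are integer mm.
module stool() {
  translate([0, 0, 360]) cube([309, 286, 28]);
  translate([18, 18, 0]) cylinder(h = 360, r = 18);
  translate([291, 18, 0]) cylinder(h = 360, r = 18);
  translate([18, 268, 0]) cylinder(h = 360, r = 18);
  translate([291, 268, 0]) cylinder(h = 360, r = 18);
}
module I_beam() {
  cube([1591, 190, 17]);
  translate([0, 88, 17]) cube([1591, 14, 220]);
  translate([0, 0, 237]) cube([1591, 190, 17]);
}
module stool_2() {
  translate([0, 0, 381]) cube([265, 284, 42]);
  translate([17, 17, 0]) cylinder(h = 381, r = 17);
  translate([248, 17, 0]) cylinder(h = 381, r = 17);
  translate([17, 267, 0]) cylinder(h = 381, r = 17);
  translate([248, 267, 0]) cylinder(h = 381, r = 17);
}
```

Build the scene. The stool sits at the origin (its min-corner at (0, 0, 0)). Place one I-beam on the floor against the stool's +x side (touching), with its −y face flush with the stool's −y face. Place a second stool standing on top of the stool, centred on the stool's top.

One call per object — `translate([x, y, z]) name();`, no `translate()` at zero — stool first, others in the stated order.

stool();
translate([309, 0, 0]) I_beam();
translate([22, 1, 388]) stool_2();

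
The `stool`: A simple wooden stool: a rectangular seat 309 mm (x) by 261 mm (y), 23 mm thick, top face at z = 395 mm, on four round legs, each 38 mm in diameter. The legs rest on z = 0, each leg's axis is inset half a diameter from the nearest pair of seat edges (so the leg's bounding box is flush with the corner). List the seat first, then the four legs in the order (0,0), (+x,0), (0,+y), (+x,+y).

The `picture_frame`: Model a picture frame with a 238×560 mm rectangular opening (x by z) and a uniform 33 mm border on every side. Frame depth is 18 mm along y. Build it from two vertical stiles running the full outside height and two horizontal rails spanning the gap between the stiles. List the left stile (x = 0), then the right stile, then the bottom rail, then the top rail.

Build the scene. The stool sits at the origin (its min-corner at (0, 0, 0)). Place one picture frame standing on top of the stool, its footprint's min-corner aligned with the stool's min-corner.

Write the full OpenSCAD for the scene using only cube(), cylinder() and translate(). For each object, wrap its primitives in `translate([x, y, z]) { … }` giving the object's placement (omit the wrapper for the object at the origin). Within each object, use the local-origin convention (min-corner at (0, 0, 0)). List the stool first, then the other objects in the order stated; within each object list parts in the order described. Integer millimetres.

translate([0, 0, 372]) cube([309, 261, 23]);
translate([19, 19, 0]) cylinder(h = 372, r = 19);
translate([290, 19, 0]) cylinder(h = 372, r = 19);
translate([19, 242, 0]) cylinder(h = 372, r = 19);
translate([290, 242, 0]) cylinder(h = 372, r = 19);
translate([0, 0, 395]) {
  cube([33, 18, 626]);
  translate([271, 0, 0]) cube([33, 18, 626]);
  translate([33, 0, 0]) cube([238, 18, 33]);
  translate([33, 0, 593]) cube([238, 18, 33]);
}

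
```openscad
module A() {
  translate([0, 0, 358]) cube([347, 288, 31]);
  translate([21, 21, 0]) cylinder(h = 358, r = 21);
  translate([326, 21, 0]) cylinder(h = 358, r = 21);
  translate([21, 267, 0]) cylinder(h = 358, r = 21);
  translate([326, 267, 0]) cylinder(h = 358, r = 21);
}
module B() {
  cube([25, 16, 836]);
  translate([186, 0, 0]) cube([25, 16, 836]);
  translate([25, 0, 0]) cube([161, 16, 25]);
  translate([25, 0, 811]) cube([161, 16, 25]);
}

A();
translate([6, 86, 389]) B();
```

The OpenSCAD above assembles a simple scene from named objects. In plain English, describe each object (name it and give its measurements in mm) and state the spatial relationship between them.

A is a simple wooden stool: a rectangular seat 347 mm (x) by 288 mm (y), 31 mm thick, top face at z = 389 mm, on four round legs, each 42 mm in diameter. The legs rest on z = 0, each leg's axis is inset half a diameter from the nearest pair of seat edges (so the leg's bounding box is flush with the corner).

B is a rectangular picture frame lying in the x–z plane (depth along y). The opening is 161 mm wide (x) by 786 mm tall (z), surrounded by a border 25 mm wide on all four sides. The frame is 16 mm deep and is made of two full-height vertical stiles with two horizontal rails fitted between them.

The picture frame is on top of the stool.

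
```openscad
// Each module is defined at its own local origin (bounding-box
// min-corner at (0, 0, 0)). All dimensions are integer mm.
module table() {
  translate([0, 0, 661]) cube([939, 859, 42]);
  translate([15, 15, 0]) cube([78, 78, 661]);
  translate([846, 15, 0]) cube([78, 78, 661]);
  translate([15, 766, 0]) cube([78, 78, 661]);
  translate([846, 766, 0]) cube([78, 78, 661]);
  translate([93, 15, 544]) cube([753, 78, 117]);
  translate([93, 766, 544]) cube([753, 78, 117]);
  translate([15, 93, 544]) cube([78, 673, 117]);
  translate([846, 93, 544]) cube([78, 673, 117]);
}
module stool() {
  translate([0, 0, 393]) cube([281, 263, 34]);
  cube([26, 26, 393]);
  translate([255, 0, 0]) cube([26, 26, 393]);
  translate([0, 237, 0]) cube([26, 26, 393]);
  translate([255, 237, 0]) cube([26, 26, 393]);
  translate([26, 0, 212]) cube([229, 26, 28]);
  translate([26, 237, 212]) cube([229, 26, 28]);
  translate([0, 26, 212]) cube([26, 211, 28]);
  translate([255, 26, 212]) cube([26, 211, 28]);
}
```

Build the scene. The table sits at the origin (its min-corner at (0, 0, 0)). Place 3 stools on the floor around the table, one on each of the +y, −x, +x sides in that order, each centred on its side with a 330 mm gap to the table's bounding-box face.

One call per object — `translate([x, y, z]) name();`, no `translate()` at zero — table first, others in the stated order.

table();
translate([329, 1189, 0]) stool();
translate([-611, 298, 0]) stool();
translate([1269, 298, 0]) stool();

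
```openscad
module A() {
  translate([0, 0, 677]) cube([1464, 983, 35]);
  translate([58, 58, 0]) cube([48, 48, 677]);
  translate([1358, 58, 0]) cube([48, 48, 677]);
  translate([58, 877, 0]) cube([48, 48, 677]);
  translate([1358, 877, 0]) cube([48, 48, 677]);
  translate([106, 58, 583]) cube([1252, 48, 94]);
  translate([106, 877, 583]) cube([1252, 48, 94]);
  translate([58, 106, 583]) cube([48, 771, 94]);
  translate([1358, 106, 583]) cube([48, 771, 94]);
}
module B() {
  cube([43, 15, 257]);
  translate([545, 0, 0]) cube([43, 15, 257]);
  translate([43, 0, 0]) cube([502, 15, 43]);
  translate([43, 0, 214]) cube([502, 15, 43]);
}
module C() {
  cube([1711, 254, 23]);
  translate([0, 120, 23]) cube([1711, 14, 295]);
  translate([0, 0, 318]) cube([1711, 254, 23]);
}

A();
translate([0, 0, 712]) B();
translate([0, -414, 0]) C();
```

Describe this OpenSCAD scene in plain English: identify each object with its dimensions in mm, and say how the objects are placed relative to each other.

A is a table: top 1464 mm (x) × 983 mm (y), 35 mm thick, upper face at z = 712 mm, on four 48×48 mm square legs, each inset 58 mm from the nearest pair of top edges, running from z = 0 to the bottom of the top. Four apron rails, 48 mm thick and 94 mm tall, run between adjacent legs with their top edges flush with the underside of the top and their outer faces flush with the legs' outer faces.

B is a rectangular picture frame lying in the x–z plane (depth along y). The opening is 502 mm wide (x) by 171 mm tall (z), surrounded by a border 43 mm wide on all four sides. The frame is 15 mm deep and is made of two full-height vertical stiles with two horizontal rails fitted between them.

C is an I-beam lying along x, 1711 mm long. Overall section height 341 mm. Two flanges 254 mm wide (y) and 23 mm thick, one on the floor and one at the top; a web 14 mm thick runs between them, centred on the flange width.

The picture frame is on top of the table. The I-beam is on the floor beside the table on its −y side.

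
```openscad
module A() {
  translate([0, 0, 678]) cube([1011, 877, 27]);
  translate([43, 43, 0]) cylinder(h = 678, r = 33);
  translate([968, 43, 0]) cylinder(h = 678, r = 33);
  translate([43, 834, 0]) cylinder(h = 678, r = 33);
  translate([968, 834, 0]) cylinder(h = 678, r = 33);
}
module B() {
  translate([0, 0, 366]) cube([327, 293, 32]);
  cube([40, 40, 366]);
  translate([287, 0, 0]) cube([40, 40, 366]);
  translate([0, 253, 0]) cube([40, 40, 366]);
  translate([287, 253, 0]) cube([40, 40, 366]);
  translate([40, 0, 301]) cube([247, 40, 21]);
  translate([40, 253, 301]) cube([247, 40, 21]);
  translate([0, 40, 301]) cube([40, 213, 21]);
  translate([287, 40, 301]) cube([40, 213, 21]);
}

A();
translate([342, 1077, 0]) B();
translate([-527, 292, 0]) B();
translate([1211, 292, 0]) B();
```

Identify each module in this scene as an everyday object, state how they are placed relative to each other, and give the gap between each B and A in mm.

Each stool's nearest face is 200 mm from the table's bounding box.

A is a table. B is a stool. Three stools sit around the table at the +y, −x, +x sides. The gap between each stool and the table is 200 mm.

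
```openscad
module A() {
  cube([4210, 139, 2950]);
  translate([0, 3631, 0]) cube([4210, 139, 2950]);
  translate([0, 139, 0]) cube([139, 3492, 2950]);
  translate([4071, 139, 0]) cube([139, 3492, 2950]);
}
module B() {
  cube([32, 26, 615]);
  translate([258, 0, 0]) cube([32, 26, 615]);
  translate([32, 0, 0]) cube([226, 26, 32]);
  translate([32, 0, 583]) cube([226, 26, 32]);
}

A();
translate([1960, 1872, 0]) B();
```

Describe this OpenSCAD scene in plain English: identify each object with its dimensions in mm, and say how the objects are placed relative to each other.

A is a box-shaped house frame (walls only): outside footprint 4210×3770 mm, wall height 2950 mm, wall thickness 139 mm. The two y-facing walls run the full x-width; the two x-facing walls fit between the inner faces of the y-facing walls.

B is a rectangular picture frame lying in the x–z plane (depth along y). The opening is 226 mm wide (x) by 551 mm tall (z), surrounded by a border 32 mm wide on all four sides. The frame is 26 mm deep and is made of two full-height vertical stiles with two horizontal rails fitted between them.

The picture frame sits inside the house frame, centred.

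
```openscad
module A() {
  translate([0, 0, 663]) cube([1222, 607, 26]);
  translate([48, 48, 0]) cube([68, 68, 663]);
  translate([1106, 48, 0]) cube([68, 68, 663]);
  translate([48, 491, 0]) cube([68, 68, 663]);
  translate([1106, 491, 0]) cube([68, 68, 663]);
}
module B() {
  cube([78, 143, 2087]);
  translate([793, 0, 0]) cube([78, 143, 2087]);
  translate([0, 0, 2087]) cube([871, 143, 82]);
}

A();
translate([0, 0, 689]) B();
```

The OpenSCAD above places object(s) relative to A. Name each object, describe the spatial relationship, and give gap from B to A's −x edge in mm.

The door frame's min-x is at 0; the table's min-x is 0; gap = 0 mm.

A is a table. B is a door frame. The door frame is on top of the table. The gap from the door frame to the table's −x edge is 0 mm.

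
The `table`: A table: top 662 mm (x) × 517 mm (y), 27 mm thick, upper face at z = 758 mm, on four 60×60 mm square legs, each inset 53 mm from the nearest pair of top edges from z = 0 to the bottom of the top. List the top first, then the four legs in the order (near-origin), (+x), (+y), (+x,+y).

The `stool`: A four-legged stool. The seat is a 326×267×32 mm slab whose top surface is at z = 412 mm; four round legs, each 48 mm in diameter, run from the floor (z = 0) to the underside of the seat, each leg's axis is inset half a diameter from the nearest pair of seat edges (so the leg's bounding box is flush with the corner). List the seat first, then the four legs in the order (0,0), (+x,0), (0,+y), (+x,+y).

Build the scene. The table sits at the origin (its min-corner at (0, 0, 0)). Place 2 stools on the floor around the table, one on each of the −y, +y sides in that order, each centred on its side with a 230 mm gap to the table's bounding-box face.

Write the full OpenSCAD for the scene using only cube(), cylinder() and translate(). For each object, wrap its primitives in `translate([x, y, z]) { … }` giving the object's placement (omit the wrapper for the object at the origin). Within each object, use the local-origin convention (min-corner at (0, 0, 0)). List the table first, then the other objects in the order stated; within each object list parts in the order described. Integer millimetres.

translate([0, 0, 731]) cube([662, 517, 27]);
translate([53, 53, 0]) cube([60, 60, 731]);
translate([549, 53, 0]) cube([60, 60, 731]);
translate([53, 404, 0]) cube([60, 60, 731]);
translate([549, 404, 0]) cube([60, 60, 731]);
translate([168, -497, 0]) {
  translate([0, 0, 380]) cube([326, 267, 32]);
  translate([24, 24, 0]) cylinder(h = 380, r = 24);
  translate([302, 24, 0]) cylinder(h = 380, r = 24);
  translate([24, 243, 0]) cylinder(h = 380, r = 24);
  translate([302, 243, 0]) cylinder(h = 380, r = 24);
}
translate([168, 747, 0]) {
  translate([0, 0, 380]) cube([326, 267, 32]);
  translate([24, 24, 0]) cylinder(h = 380, r = 24);
  translate([302, 24, 0]) cylinder(h = 380, r = 24);
  translate([24, 243, 0]) cylinder(h = 380, r = 24);
  translate([302, 243, 0]) cylinder(h = 380, r = 24);
}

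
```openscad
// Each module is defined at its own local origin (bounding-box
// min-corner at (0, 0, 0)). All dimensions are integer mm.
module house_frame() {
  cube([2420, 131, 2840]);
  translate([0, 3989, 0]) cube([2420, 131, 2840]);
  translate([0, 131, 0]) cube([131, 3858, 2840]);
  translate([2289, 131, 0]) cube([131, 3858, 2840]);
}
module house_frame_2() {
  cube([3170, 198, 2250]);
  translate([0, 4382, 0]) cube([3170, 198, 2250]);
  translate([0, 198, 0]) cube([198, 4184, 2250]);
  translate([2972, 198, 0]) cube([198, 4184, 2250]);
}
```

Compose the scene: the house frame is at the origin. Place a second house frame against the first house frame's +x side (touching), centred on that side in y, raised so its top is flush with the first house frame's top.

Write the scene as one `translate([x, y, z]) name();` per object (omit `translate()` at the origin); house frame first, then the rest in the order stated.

house_frame();
translate([2420, -230, 590]) house_frame_2();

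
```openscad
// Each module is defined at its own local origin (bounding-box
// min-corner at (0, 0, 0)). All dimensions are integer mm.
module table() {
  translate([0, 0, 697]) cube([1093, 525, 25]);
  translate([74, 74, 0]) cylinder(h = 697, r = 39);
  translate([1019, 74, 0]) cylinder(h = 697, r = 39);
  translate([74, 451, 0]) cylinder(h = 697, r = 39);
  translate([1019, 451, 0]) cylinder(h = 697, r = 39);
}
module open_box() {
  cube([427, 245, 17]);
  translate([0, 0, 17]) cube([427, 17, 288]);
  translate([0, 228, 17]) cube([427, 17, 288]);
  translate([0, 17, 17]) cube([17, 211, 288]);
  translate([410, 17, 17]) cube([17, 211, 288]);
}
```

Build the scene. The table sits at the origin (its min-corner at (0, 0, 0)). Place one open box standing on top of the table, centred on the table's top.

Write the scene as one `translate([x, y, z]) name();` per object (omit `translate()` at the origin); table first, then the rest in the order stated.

table();
translate([333, 140, 722]) open_box();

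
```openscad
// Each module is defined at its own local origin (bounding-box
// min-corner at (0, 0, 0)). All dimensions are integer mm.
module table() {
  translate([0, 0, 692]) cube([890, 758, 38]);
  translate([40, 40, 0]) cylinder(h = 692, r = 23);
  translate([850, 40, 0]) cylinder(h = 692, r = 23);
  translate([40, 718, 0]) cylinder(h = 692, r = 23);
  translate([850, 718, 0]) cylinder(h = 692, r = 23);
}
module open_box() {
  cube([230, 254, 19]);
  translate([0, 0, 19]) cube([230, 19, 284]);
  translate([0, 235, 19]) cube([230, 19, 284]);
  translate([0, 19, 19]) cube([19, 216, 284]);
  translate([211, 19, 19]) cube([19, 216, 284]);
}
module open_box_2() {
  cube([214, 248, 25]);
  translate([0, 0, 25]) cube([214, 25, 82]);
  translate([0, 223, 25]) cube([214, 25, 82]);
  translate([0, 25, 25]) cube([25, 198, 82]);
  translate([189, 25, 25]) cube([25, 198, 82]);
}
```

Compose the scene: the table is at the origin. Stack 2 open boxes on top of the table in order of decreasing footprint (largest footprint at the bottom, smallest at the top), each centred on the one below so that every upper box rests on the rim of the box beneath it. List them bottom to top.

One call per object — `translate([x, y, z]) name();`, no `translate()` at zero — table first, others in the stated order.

table();
translate([330, 252, 730]) open_box();
translate([338, 255, 1033]) open_box_2();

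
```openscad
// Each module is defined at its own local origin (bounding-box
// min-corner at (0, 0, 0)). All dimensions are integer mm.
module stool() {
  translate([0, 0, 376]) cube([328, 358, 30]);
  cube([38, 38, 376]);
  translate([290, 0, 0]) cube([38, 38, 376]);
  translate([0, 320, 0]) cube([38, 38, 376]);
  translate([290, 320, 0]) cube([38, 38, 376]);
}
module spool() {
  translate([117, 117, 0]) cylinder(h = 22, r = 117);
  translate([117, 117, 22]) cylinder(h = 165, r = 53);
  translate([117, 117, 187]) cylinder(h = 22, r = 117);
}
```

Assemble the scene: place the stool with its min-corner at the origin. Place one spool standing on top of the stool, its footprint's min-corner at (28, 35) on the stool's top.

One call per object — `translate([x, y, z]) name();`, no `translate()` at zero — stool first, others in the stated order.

stool();
translate([28, 35, 406]) spool();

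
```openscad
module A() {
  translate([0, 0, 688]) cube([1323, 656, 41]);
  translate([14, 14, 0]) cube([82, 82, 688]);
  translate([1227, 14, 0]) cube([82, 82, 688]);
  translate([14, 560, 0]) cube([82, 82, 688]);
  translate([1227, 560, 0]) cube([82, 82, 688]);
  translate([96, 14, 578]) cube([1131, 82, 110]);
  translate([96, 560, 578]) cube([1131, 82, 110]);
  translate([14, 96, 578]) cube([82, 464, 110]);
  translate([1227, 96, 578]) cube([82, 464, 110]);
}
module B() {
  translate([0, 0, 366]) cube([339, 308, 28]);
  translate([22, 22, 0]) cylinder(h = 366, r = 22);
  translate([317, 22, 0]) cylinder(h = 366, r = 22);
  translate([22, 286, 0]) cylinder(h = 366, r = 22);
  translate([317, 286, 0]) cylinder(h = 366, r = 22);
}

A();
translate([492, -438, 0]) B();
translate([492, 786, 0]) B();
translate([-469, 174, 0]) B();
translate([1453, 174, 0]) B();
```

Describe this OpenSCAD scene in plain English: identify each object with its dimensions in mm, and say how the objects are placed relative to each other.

A is a table with a 1323×656 mm rectangular top, 41 mm thick, top surface at z = 729 mm, supported by four 82×82 mm square legs, each inset 14 mm from the nearest pair of top edges, running from the floor. Four apron rails, 82 mm thick and 110 mm tall, run between adjacent legs with their top edges flush with the underside of the top and their outer faces flush with the legs' outer faces.

B is a four-legged stool. The seat is 339×308 mm, 28 mm thick, top at z = 394 mm. It stands on four round legs, each 44 mm in diameter, from z = 0 to the seat underside, each leg's axis is inset half a diameter from the nearest pair of seat edges (so the leg's bounding box is flush with the corner).

Four stools sit around the table at the −y, +y, −x, +x sides.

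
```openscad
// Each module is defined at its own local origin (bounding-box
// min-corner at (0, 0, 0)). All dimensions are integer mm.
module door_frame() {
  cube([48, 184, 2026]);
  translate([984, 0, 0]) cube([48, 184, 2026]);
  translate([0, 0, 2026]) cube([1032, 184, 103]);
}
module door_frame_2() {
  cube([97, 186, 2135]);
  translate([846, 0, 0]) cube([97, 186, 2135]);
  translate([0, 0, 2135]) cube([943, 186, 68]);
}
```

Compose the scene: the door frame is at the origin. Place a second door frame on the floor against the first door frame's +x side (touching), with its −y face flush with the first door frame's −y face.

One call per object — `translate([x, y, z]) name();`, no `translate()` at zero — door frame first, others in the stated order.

door_frame();
translate([1032, 0, 0]) door_frame_2();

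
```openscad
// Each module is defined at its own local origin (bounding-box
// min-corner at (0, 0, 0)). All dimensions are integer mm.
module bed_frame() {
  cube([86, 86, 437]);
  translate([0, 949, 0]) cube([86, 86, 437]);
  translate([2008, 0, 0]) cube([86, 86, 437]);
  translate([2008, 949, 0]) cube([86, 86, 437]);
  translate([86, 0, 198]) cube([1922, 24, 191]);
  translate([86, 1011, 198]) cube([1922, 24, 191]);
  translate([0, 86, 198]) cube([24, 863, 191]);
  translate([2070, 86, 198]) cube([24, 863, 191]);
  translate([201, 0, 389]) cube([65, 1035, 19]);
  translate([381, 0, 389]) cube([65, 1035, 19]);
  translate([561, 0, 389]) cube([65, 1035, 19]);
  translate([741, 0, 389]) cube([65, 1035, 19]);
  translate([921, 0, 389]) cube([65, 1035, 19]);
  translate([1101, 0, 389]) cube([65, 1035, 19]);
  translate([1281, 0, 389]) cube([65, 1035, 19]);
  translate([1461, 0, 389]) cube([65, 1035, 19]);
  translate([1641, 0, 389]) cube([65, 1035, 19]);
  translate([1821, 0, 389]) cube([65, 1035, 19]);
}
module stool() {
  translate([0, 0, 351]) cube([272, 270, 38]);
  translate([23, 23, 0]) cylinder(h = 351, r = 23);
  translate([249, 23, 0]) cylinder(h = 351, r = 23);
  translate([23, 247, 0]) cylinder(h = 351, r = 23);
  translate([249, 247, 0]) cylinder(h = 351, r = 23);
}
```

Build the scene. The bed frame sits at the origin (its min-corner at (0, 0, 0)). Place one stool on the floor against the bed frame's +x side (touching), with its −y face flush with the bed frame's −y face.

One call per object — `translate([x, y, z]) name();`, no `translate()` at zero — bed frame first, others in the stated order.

bed_frame();
translate([2094, 0, 0]) stool();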